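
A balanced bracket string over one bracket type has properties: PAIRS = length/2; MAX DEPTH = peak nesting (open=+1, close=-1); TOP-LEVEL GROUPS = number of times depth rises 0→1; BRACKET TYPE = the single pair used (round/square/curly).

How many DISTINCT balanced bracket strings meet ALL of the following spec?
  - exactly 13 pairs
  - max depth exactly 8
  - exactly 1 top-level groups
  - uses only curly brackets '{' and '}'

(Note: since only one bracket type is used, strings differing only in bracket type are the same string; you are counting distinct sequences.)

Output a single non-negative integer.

Answer: 16422

Derivation:
Spec: pairs=13 depth=8 groups=1
Count(depth <= 8) = 201158
Count(depth <= 7) = 184736
Count(depth == 8) = 201158 - 184736 = 16422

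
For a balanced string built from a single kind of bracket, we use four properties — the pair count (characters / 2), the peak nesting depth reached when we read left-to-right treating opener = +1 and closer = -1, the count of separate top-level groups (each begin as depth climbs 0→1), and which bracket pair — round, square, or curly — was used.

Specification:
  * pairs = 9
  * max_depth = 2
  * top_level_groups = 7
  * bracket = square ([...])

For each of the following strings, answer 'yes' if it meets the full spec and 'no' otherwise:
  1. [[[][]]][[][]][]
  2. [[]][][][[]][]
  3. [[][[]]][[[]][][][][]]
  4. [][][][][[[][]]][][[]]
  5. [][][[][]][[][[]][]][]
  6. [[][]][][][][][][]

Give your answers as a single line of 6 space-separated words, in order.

Answer: no no no no no yes

Derivation:
String 1 '[[[][]]][[][]][]': depth seq [1 2 3 2 3 2 1 0 1 2 1 2 1 0 1 0]
  -> pairs=8 depth=3 groups=3 -> no
String 2 '[[]][][][[]][]': depth seq [1 2 1 0 1 0 1 0 1 2 1 0 1 0]
  -> pairs=7 depth=2 groups=5 -> no
String 3 '[[][[]]][[[]][][][][]]': depth seq [1 2 1 2 3 2 1 0 1 2 3 2 1 2 1 2 1 2 1 2 1 0]
  -> pairs=11 depth=3 groups=2 -> no
String 4 '[][][][][[[][]]][][[]]': depth seq [1 0 1 0 1 0 1 0 1 2 3 2 3 2 1 0 1 0 1 2 1 0]
  -> pairs=11 depth=3 groups=7 -> no
String 5 '[][][[][]][[][[]][]][]': depth seq [1 0 1 0 1 2 1 2 1 0 1 2 1 2 3 2 1 2 1 0 1 0]
  -> pairs=11 depth=3 groups=5 -> no
String 6 '[[][]][][][][][][]': depth seq [1 2 1 2 1 0 1 0 1 0 1 0 1 0 1 0 1 0]
  -> pairs=9 depth=2 groups=7 -> yes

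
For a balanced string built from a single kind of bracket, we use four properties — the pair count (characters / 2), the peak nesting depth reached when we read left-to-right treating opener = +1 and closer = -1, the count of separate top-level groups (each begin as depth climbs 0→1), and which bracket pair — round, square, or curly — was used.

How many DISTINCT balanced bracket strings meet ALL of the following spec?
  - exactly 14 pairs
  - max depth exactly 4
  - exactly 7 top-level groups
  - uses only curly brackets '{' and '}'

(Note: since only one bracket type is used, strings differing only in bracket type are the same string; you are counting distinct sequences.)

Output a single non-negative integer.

Spec: pairs=14 depth=4 groups=7
Count(depth <= 4) = 33300
Count(depth <= 3) = 19825
Count(depth == 4) = 33300 - 19825 = 13475

Answer: 13475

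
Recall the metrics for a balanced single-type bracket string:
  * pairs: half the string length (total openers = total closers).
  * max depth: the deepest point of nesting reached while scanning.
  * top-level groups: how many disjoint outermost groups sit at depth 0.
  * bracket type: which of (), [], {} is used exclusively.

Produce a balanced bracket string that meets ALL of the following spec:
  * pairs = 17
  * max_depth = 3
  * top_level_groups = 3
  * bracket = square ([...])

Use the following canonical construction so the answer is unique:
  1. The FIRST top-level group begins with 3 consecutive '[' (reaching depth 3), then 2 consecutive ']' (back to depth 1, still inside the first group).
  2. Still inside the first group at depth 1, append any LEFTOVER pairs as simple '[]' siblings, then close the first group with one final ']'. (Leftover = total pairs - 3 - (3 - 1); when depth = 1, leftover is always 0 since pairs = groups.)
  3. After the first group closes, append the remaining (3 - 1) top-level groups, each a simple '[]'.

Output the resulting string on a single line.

Spec: pairs=17 depth=3 groups=3
Leftover pairs = 17 - 3 - (3-1) = 12
First group: deep chain of depth 3 + 12 sibling pairs
Remaining 2 groups: simple '[]' each

Answer: [[[]][][][][][][][][][][][][]][][]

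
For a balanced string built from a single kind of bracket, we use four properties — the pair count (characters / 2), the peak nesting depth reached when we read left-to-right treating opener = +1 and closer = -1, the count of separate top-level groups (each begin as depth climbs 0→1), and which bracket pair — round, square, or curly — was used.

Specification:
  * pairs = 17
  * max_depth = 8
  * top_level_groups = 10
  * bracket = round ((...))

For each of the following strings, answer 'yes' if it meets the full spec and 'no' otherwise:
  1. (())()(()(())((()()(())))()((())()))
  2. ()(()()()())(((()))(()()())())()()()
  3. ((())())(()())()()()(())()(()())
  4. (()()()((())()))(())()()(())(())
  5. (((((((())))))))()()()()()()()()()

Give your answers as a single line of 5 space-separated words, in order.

Answer: no no no no yes

Derivation:
String 1 '(())()(()(())((()()(())))()((())()))': depth seq [1 2 1 0 1 0 1 2 1 2 3 2 1 2 3 4 3 4 3 4 5 4 3 2 1 2 1 2 3 4 3 2 3 2 1 0]
  -> pairs=18 depth=5 groups=3 -> no
String 2 '()(()()()())(((()))(()()())())()()()': depth seq [1 0 1 2 1 2 1 2 1 2 1 0 1 2 3 4 3 2 1 2 3 2 3 2 3 2 1 2 1 0 1 0 1 0 1 0]
  -> pairs=18 depth=4 groups=6 -> no
String 3 '((())())(()())()()()(())()(()())': depth seq [1 2 3 2 1 2 1 0 1 2 1 2 1 0 1 0 1 0 1 0 1 2 1 0 1 0 1 2 1 2 1 0]
  -> pairs=16 depth=3 groups=8 -> no
String 4 '(()()()((())()))(())()()(())(())': depth seq [1 2 1 2 1 2 1 2 3 4 3 2 3 2 1 0 1 2 1 0 1 0 1 0 1 2 1 0 1 2 1 0]
  -> pairs=16 depth=4 groups=6 -> no
String 5 '(((((((())))))))()()()()()()()()()': depth seq [1 2 3 4 5 6 7 8 7 6 5 4 3 2 1 0 1 0 1 0 1 0 1 0 1 0 1 0 1 0 1 0 1 0]
  -> pairs=17 depth=8 groups=10 -> yes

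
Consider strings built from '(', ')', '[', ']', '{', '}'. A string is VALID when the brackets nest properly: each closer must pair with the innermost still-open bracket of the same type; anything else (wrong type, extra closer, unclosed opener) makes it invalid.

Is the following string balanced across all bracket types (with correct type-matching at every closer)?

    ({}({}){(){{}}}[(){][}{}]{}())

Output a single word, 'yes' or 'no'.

Answer: no

Derivation:
pos 0: push '('; stack = (
pos 1: push '{'; stack = ({
pos 2: '}' matches '{'; pop; stack = (
pos 3: push '('; stack = ((
pos 4: push '{'; stack = (({
pos 5: '}' matches '{'; pop; stack = ((
pos 6: ')' matches '('; pop; stack = (
pos 7: push '{'; stack = ({
pos 8: push '('; stack = ({(
pos 9: ')' matches '('; pop; stack = ({
pos 10: push '{'; stack = ({{
pos 11: push '{'; stack = ({{{
pos 12: '}' matches '{'; pop; stack = ({{
pos 13: '}' matches '{'; pop; stack = ({
pos 14: '}' matches '{'; pop; stack = (
pos 15: push '['; stack = ([
pos 16: push '('; stack = ([(
pos 17: ')' matches '('; pop; stack = ([
pos 18: push '{'; stack = ([{
pos 19: saw closer ']' but top of stack is '{' (expected '}') → INVALID
Verdict: type mismatch at position 19: ']' closes '{' → no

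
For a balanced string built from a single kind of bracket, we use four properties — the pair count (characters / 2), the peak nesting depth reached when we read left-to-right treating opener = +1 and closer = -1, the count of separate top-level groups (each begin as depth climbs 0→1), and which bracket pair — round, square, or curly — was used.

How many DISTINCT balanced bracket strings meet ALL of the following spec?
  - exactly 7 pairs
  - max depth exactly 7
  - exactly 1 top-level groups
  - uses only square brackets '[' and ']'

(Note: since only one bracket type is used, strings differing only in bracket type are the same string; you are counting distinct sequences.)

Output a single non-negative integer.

Answer: 1

Derivation:
Spec: pairs=7 depth=7 groups=1
Count(depth <= 7) = 132
Count(depth <= 6) = 131
Count(depth == 7) = 132 - 131 = 1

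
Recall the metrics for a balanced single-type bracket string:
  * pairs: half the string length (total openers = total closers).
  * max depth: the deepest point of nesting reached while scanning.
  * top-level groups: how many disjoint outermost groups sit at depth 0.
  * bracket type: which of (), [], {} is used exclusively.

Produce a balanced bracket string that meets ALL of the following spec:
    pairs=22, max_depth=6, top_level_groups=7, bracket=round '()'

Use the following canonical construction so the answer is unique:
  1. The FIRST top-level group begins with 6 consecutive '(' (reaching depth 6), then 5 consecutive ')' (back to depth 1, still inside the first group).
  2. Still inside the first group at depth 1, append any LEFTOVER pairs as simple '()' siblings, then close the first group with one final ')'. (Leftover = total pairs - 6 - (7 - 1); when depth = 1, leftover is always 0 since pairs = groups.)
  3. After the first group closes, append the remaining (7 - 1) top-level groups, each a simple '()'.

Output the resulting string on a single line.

Answer: (((((()))))()()()()()()()()()())()()()()()()

Derivation:
Spec: pairs=22 depth=6 groups=7
Leftover pairs = 22 - 6 - (7-1) = 10
First group: deep chain of depth 6 + 10 sibling pairs
Remaining 6 groups: simple '()' each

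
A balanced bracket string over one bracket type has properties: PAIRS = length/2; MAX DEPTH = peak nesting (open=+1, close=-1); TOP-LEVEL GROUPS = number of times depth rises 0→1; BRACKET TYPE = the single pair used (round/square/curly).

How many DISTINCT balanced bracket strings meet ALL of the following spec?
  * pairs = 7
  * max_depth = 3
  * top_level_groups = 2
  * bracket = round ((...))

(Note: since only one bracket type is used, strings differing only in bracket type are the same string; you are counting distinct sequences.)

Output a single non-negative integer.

Spec: pairs=7 depth=3 groups=2
Count(depth <= 3) = 64
Count(depth <= 2) = 6
Count(depth == 3) = 64 - 6 = 58

Answer: 58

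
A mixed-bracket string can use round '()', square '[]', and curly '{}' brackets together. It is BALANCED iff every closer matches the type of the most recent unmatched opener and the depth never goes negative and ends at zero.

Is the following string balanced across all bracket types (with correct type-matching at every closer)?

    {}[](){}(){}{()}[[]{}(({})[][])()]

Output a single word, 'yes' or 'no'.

pos 0: push '{'; stack = {
pos 1: '}' matches '{'; pop; stack = (empty)
pos 2: push '['; stack = [
pos 3: ']' matches '['; pop; stack = (empty)
pos 4: push '('; stack = (
pos 5: ')' matches '('; pop; stack = (empty)
pos 6: push '{'; stack = {
pos 7: '}' matches '{'; pop; stack = (empty)
pos 8: push '('; stack = (
pos 9: ')' matches '('; pop; stack = (empty)
pos 10: push '{'; stack = {
pos 11: '}' matches '{'; pop; stack = (empty)
pos 12: push '{'; stack = {
pos 13: push '('; stack = {(
pos 14: ')' matches '('; pop; stack = {
pos 15: '}' matches '{'; pop; stack = (empty)
pos 16: push '['; stack = [
pos 17: push '['; stack = [[
pos 18: ']' matches '['; pop; stack = [
pos 19: push '{'; stack = [{
pos 20: '}' matches '{'; pop; stack = [
pos 21: push '('; stack = [(
pos 22: push '('; stack = [((
pos 23: push '{'; stack = [(({
pos 24: '}' matches '{'; pop; stack = [((
pos 25: ')' matches '('; pop; stack = [(
pos 26: push '['; stack = [([
pos 27: ']' matches '['; pop; stack = [(
pos 28: push '['; stack = [([
pos 29: ']' matches '['; pop; stack = [(
pos 30: ')' matches '('; pop; stack = [
pos 31: push '('; stack = [(
pos 32: ')' matches '('; pop; stack = [
pos 33: ']' matches '['; pop; stack = (empty)
end: stack empty → VALID
Verdict: properly nested → yes

Answer: yes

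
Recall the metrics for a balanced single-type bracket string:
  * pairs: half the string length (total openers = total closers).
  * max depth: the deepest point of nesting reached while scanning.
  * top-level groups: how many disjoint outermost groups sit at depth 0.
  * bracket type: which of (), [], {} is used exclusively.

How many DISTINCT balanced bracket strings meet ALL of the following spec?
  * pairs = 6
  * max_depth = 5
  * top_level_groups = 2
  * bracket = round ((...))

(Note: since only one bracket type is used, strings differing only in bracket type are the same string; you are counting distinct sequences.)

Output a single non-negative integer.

Spec: pairs=6 depth=5 groups=2
Count(depth <= 5) = 42
Count(depth <= 4) = 40
Count(depth == 5) = 42 - 40 = 2

Answer: 2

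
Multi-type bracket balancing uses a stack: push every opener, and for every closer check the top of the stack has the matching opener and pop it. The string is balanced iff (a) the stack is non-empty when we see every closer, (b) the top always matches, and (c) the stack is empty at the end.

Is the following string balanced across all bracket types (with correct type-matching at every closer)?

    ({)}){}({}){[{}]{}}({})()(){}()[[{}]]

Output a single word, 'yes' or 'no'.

Answer: no

Derivation:
pos 0: push '('; stack = (
pos 1: push '{'; stack = ({
pos 2: saw closer ')' but top of stack is '{' (expected '}') → INVALID
Verdict: type mismatch at position 2: ')' closes '{' → no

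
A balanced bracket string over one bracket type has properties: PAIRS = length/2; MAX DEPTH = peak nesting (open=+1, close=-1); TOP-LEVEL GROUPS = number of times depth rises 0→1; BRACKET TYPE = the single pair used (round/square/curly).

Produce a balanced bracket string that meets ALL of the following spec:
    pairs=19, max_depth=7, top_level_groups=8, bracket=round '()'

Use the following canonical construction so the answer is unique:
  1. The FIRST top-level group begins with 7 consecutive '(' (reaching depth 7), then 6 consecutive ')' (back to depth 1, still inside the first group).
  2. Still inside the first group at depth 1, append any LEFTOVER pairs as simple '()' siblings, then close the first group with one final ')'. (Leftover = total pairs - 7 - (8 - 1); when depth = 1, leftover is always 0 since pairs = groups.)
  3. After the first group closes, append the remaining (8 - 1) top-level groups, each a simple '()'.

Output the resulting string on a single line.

Spec: pairs=19 depth=7 groups=8
Leftover pairs = 19 - 7 - (8-1) = 5
First group: deep chain of depth 7 + 5 sibling pairs
Remaining 7 groups: simple '()' each

Answer: ((((((())))))()()()()())()()()()()()()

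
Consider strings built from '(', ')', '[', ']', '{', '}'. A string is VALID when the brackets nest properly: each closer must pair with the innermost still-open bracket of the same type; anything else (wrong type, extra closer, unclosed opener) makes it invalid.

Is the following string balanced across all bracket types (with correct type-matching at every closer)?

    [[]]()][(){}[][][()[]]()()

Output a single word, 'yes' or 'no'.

Answer: no

Derivation:
pos 0: push '['; stack = [
pos 1: push '['; stack = [[
pos 2: ']' matches '['; pop; stack = [
pos 3: ']' matches '['; pop; stack = (empty)
pos 4: push '('; stack = (
pos 5: ')' matches '('; pop; stack = (empty)
pos 6: saw closer ']' but stack is empty → INVALID
Verdict: unmatched closer ']' at position 6 → no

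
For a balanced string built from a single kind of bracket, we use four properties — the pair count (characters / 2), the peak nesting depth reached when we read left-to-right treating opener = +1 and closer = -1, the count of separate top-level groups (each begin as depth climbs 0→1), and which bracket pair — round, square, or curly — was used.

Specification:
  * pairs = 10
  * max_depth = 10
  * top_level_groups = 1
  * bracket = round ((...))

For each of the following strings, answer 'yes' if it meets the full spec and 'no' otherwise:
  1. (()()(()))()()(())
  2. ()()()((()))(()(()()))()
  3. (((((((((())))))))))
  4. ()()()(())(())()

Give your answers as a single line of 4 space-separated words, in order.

Answer: no no yes no

Derivation:
String 1 '(()()(()))()()(())': depth seq [1 2 1 2 1 2 3 2 1 0 1 0 1 0 1 2 1 0]
  -> pairs=9 depth=3 groups=4 -> no
String 2 '()()()((()))(()(()()))()': depth seq [1 0 1 0 1 0 1 2 3 2 1 0 1 2 1 2 3 2 3 2 1 0 1 0]
  -> pairs=12 depth=3 groups=6 -> no
String 3 '(((((((((())))))))))': depth seq [1 2 3 4 5 6 7 8 9 10 9 8 7 6 5 4 3 2 1 0]
  -> pairs=10 depth=10 groups=1 -> yes
String 4 '()()()(())(())()': depth seq [1 0 1 0 1 0 1 2 1 0 1 2 1 0 1 0]
  -> pairs=8 depth=2 groups=6 -> no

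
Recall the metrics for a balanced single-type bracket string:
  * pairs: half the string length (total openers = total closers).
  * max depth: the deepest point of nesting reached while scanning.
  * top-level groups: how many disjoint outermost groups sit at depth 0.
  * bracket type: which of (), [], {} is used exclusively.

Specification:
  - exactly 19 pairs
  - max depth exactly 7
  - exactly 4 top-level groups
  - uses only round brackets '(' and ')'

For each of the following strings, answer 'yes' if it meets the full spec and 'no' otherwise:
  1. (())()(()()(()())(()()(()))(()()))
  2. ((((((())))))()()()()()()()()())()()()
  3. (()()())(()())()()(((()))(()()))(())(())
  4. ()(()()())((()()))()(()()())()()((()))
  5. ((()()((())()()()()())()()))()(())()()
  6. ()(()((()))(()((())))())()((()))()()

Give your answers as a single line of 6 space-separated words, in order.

String 1 '(())()(()()(()())(()()(()))(()()))': depth seq [1 2 1 0 1 0 1 2 1 2 1 2 3 2 3 2 1 2 3 2 3 2 3 4 3 2 1 2 3 2 3 2 1 0]
  -> pairs=17 depth=4 groups=3 -> no
String 2 '((((((())))))()()()()()()()()())()()()': depth seq [1 2 3 4 5 6 7 6 5 4 3 2 1 2 1 2 1 2 1 2 1 2 1 2 1 2 1 2 1 2 1 0 1 0 1 0 1 0]
  -> pairs=19 depth=7 groups=4 -> yes
String 3 '(()()())(()())()()(((()))(()()))(())(())': depth seq [1 2 1 2 1 2 1 0 1 2 1 2 1 0 1 0 1 0 1 2 3 4 3 2 1 2 3 2 3 2 1 0 1 2 1 0 1 2 1 0]
  -> pairs=20 depth=4 groups=7 -> no
String 4 '()(()()())((()()))()(()()())()()((()))': depth seq [1 0 1 2 1 2 1 2 1 0 1 2 3 2 3 2 1 0 1 0 1 2 1 2 1 2 1 0 1 0 1 0 1 2 3 2 1 0]
  -> pairs=19 depth=3 groups=8 -> no
String 5 '((()()((())()()()()())()()))()(())()()': depth seq [1 2 3 2 3 2 3 4 5 4 3 4 3 4 3 4 3 4 3 4 3 2 3 2 3 2 1 0 1 0 1 2 1 0 1 0 1 0]
  -> pairs=19 depth=5 groups=5 -> no
String 6 '()(()((()))(()((())))())()((()))()()': depth seq [1 0 1 2 1 2 3 4 3 2 1 2 3 2 3 4 5 4 3 2 1 2 1 0 1 0 1 2 3 2 1 0 1 0 1 0]
  -> pairs=18 depth=5 groups=6 -> no

Answer: no yes no no no no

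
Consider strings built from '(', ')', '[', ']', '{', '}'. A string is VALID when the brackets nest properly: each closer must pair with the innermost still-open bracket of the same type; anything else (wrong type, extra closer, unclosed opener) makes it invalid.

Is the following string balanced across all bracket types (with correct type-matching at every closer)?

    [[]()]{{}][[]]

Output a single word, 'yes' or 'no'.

Answer: no

Derivation:
pos 0: push '['; stack = [
pos 1: push '['; stack = [[
pos 2: ']' matches '['; pop; stack = [
pos 3: push '('; stack = [(
pos 4: ')' matches '('; pop; stack = [
pos 5: ']' matches '['; pop; stack = (empty)
pos 6: push '{'; stack = {
pos 7: push '{'; stack = {{
pos 8: '}' matches '{'; pop; stack = {
pos 9: saw closer ']' but top of stack is '{' (expected '}') → INVALID
Verdict: type mismatch at position 9: ']' closes '{' → no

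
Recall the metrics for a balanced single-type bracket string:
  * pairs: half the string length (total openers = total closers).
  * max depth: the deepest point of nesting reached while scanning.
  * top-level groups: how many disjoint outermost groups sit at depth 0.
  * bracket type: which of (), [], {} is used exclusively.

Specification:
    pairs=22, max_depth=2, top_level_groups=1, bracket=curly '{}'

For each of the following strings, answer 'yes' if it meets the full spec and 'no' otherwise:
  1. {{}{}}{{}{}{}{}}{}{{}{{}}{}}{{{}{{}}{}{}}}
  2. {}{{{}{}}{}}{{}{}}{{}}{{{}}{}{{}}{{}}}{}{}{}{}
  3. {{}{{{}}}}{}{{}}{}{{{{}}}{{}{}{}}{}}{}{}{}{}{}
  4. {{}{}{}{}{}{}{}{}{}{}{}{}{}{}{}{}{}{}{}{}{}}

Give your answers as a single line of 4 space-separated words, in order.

String 1 '{{}{}}{{}{}{}{}}{}{{}{{}}{}}{{{}{{}}{}{}}}': depth seq [1 2 1 2 1 0 1 2 1 2 1 2 1 2 1 0 1 0 1 2 1 2 3 2 1 2 1 0 1 2 3 2 3 4 3 2 3 2 3 2 1 0]
  -> pairs=21 depth=4 groups=5 -> no
String 2 '{}{{{}{}}{}}{{}{}}{{}}{{{}}{}{{}}{{}}}{}{}{}{}': depth seq [1 0 1 2 3 2 3 2 1 2 1 0 1 2 1 2 1 0 1 2 1 0 1 2 3 2 1 2 1 2 3 2 1 2 3 2 1 0 1 0 1 0 1 0 1 0]
  -> pairs=23 depth=3 groups=9 -> no
String 3 '{{}{{{}}}}{}{{}}{}{{{{}}}{{}{}{}}{}}{}{}{}{}{}': depth seq [1 2 1 2 3 4 3 2 1 0 1 0 1 2 1 0 1 0 1 2 3 4 3 2 1 2 3 2 3 2 3 2 1 2 1 0 1 0 1 0 1 0 1 0 1 0]
  -> pairs=23 depth=4 groups=10 -> no
String 4 '{{}{}{}{}{}{}{}{}{}{}{}{}{}{}{}{}{}{}{}{}{}}': depth seq [1 2 1 2 1 2 1 2 1 2 1 2 1 2 1 2 1 2 1 2 1 2 1 2 1 2 1 2 1 2 1 2 1 2 1 2 1 2 1 2 1 2 1 0]
  -> pairs=22 depth=2 groups=1 -> yes

Answer: no no no yes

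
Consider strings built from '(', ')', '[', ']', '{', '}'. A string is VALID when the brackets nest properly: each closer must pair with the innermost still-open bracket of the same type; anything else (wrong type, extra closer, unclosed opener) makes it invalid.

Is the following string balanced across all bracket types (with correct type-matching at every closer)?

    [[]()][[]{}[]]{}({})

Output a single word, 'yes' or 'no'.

pos 0: push '['; stack = [
pos 1: push '['; stack = [[
pos 2: ']' matches '['; pop; stack = [
pos 3: push '('; stack = [(
pos 4: ')' matches '('; pop; stack = [
pos 5: ']' matches '['; pop; stack = (empty)
pos 6: push '['; stack = [
pos 7: push '['; stack = [[
pos 8: ']' matches '['; pop; stack = [
pos 9: push '{'; stack = [{
pos 10: '}' matches '{'; pop; stack = [
pos 11: push '['; stack = [[
pos 12: ']' matches '['; pop; stack = [
pos 13: ']' matches '['; pop; stack = (empty)
pos 14: push '{'; stack = {
pos 15: '}' matches '{'; pop; stack = (empty)
pos 16: push '('; stack = (
pos 17: push '{'; stack = ({
pos 18: '}' matches '{'; pop; stack = (
pos 19: ')' matches '('; pop; stack = (empty)
end: stack empty → VALID
Verdict: properly nested → yes

Answer: yes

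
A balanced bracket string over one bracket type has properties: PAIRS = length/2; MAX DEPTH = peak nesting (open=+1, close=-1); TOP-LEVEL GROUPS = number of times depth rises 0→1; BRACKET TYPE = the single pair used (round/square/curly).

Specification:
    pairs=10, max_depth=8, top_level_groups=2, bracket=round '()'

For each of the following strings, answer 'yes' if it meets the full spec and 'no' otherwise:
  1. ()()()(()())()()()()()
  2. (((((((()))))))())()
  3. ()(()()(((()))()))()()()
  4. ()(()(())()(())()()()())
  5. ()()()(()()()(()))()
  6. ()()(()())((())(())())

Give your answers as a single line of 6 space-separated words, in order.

String 1 '()()()(()())()()()()()': depth seq [1 0 1 0 1 0 1 2 1 2 1 0 1 0 1 0 1 0 1 0 1 0]
  -> pairs=11 depth=2 groups=9 -> no
String 2 '(((((((()))))))())()': depth seq [1 2 3 4 5 6 7 8 7 6 5 4 3 2 1 2 1 0 1 0]
  -> pairs=10 depth=8 groups=2 -> yes
String 3 '()(()()(((()))()))()()()': depth seq [1 0 1 2 1 2 1 2 3 4 5 4 3 2 3 2 1 0 1 0 1 0 1 0]
  -> pairs=12 depth=5 groups=5 -> no
String 4 '()(()(())()(())()()()())': depth seq [1 0 1 2 1 2 3 2 1 2 1 2 3 2 1 2 1 2 1 2 1 2 1 0]
  -> pairs=12 depth=3 groups=2 -> no
String 5 '()()()(()()()(()))()': depth seq [1 0 1 0 1 0 1 2 1 2 1 2 1 2 3 2 1 0 1 0]
  -> pairs=10 depth=3 groups=5 -> no
String 6 '()()(()())((())(())())': depth seq [1 0 1 0 1 2 1 2 1 0 1 2 3 2 1 2 3 2 1 2 1 0]
  -> pairs=11 depth=3 groups=4 -> no

Answer: no yes no no no no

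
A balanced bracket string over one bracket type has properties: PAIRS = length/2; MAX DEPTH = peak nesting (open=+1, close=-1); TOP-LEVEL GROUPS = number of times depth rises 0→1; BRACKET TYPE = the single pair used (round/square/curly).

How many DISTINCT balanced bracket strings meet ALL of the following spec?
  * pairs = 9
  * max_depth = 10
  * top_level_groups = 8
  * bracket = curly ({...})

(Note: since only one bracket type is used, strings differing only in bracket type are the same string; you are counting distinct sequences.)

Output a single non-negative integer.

Spec: pairs=9 depth=10 groups=8
Count(depth <= 10) = 8
Count(depth <= 9) = 8
Count(depth == 10) = 8 - 8 = 0

Answer: 0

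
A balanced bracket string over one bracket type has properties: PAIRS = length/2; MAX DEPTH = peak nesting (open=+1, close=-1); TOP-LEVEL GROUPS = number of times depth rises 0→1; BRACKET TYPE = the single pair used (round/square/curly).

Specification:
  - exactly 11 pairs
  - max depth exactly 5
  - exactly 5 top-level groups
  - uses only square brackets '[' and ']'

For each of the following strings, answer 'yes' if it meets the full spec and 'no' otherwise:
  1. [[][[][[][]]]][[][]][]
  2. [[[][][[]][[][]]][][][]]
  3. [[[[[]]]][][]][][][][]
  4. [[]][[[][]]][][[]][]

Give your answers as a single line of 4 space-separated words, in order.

String 1 '[[][[][[][]]]][[][]][]': depth seq [1 2 1 2 3 2 3 4 3 4 3 2 1 0 1 2 1 2 1 0 1 0]
  -> pairs=11 depth=4 groups=3 -> no
String 2 '[[[][][[]][[][]]][][][]]': depth seq [1 2 3 2 3 2 3 4 3 2 3 4 3 4 3 2 1 2 1 2 1 2 1 0]
  -> pairs=12 depth=4 groups=1 -> no
String 3 '[[[[[]]]][][]][][][][]': depth seq [1 2 3 4 5 4 3 2 1 2 1 2 1 0 1 0 1 0 1 0 1 0]
  -> pairs=11 depth=5 groups=5 -> yes
String 4 '[[]][[[][]]][][[]][]': depth seq [1 2 1 0 1 2 3 2 3 2 1 0 1 0 1 2 1 0 1 0]
  -> pairs=10 depth=3 groups=5 -> no

Answer: no no yes no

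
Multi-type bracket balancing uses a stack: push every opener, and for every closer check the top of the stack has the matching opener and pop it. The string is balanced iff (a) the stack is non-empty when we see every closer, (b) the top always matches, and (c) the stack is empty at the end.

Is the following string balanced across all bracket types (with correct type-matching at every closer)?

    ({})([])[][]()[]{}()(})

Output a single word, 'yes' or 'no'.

pos 0: push '('; stack = (
pos 1: push '{'; stack = ({
pos 2: '}' matches '{'; pop; stack = (
pos 3: ')' matches '('; pop; stack = (empty)
pos 4: push '('; stack = (
pos 5: push '['; stack = ([
pos 6: ']' matches '['; pop; stack = (
pos 7: ')' matches '('; pop; stack = (empty)
pos 8: push '['; stack = [
pos 9: ']' matches '['; pop; stack = (empty)
pos 10: push '['; stack = [
pos 11: ']' matches '['; pop; stack = (empty)
pos 12: push '('; stack = (
pos 13: ')' matches '('; pop; stack = (empty)
pos 14: push '['; stack = [
pos 15: ']' matches '['; pop; stack = (empty)
pos 16: push '{'; stack = {
pos 17: '}' matches '{'; pop; stack = (empty)
pos 18: push '('; stack = (
pos 19: ')' matches '('; pop; stack = (empty)
pos 20: push '('; stack = (
pos 21: saw closer '}' but top of stack is '(' (expected ')') → INVALID
Verdict: type mismatch at position 21: '}' closes '(' → no

Answer: no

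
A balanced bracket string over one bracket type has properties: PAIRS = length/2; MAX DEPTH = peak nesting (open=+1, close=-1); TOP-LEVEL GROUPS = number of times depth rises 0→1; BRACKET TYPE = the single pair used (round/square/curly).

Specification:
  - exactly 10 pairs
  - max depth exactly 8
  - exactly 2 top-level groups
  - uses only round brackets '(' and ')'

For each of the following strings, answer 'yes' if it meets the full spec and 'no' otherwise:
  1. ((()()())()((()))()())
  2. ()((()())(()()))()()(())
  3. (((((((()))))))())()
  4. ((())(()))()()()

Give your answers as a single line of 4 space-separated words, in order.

Answer: no no yes no

Derivation:
String 1 '((()()())()((()))()())': depth seq [1 2 3 2 3 2 3 2 1 2 1 2 3 4 3 2 1 2 1 2 1 0]
  -> pairs=11 depth=4 groups=1 -> no
String 2 '()((()())(()()))()()(())': depth seq [1 0 1 2 3 2 3 2 1 2 3 2 3 2 1 0 1 0 1 0 1 2 1 0]
  -> pairs=12 depth=3 groups=5 -> no
String 3 '(((((((()))))))())()': depth seq [1 2 3 4 5 6 7 8 7 6 5 4 3 2 1 2 1 0 1 0]
  -> pairs=10 depth=8 groups=2 -> yes
String 4 '((())(()))()()()': depth seq [1 2 3 2 1 2 3 2 1 0 1 0 1 0 1 0]
  -> pairs=8 depth=3 groups=4 -> no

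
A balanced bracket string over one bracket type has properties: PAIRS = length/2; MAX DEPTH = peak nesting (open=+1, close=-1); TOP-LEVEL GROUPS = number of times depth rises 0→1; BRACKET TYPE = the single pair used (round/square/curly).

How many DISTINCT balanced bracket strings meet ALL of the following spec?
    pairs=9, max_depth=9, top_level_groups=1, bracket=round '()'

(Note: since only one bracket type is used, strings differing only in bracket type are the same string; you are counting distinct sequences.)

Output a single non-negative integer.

Answer: 1

Derivation:
Spec: pairs=9 depth=9 groups=1
Count(depth <= 9) = 1430
Count(depth <= 8) = 1429
Count(depth == 9) = 1430 - 1429 = 1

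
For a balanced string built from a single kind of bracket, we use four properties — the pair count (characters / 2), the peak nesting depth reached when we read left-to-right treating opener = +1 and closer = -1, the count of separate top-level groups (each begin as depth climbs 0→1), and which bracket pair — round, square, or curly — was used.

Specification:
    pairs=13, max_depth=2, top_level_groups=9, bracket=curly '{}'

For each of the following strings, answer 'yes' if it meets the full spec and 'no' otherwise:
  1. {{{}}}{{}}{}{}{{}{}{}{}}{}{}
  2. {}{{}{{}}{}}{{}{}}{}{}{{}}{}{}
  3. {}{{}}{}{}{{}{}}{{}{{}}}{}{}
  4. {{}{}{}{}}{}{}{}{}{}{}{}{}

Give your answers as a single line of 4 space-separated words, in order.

String 1 '{{{}}}{{}}{}{}{{}{}{}{}}{}{}': depth seq [1 2 3 2 1 0 1 2 1 0 1 0 1 0 1 2 1 2 1 2 1 2 1 0 1 0 1 0]
  -> pairs=14 depth=3 groups=7 -> no
String 2 '{}{{}{{}}{}}{{}{}}{}{}{{}}{}{}': depth seq [1 0 1 2 1 2 3 2 1 2 1 0 1 2 1 2 1 0 1 0 1 0 1 2 1 0 1 0 1 0]
  -> pairs=15 depth=3 groups=8 -> no
String 3 '{}{{}}{}{}{{}{}}{{}{{}}}{}{}': depth seq [1 0 1 2 1 0 1 0 1 0 1 2 1 2 1 0 1 2 1 2 3 2 1 0 1 0 1 0]
  -> pairs=14 depth=3 groups=8 -> no
String 4 '{{}{}{}{}}{}{}{}{}{}{}{}{}': depth seq [1 2 1 2 1 2 1 2 1 0 1 0 1 0 1 0 1 0 1 0 1 0 1 0 1 0]
  -> pairs=13 depth=2 groups=9 -> yes

Answer: no no no yes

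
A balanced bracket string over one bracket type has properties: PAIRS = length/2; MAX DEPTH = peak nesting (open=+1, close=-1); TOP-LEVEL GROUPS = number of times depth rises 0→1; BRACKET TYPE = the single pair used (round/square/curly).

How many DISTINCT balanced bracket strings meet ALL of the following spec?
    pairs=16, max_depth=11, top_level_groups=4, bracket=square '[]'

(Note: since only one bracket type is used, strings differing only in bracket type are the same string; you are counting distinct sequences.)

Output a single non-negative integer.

Answer: 1092

Derivation:
Spec: pairs=16 depth=11 groups=4
Count(depth <= 11) = 4345865
Count(depth <= 10) = 4344773
Count(depth == 11) = 4345865 - 4344773 = 1092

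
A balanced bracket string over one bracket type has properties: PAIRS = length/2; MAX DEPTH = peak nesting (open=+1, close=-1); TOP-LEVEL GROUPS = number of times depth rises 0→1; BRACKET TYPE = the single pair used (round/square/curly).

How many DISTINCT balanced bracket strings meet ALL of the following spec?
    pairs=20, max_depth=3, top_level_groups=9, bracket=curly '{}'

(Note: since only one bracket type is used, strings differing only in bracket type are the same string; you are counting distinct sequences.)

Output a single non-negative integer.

Answer: 5521590

Derivation:
Spec: pairs=20 depth=3 groups=9
Count(depth <= 3) = 5597172
Count(depth <= 2) = 75582
Count(depth == 3) = 5597172 - 75582 = 5521590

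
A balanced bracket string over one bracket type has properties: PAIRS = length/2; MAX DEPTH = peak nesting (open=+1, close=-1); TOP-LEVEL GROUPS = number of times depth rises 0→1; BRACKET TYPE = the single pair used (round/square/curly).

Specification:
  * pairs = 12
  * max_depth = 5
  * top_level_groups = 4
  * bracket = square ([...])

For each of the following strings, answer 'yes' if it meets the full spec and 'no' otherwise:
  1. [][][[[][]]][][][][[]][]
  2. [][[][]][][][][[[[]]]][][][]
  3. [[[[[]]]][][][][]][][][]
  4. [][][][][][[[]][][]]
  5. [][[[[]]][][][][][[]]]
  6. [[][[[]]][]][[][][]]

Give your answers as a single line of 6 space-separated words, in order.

String 1 '[][][[[][]]][][][][[]][]': depth seq [1 0 1 0 1 2 3 2 3 2 1 0 1 0 1 0 1 0 1 2 1 0 1 0]
  -> pairs=12 depth=3 groups=8 -> no
String 2 '[][[][]][][][][[[[]]]][][][]': depth seq [1 0 1 2 1 2 1 0 1 0 1 0 1 0 1 2 3 4 3 2 1 0 1 0 1 0 1 0]
  -> pairs=14 depth=4 groups=9 -> no
String 3 '[[[[[]]]][][][][]][][][]': depth seq [1 2 3 4 5 4 3 2 1 2 1 2 1 2 1 2 1 0 1 0 1 0 1 0]
  -> pairs=12 depth=5 groups=4 -> yes
String 4 '[][][][][][[[]][][]]': depth seq [1 0 1 0 1 0 1 0 1 0 1 2 3 2 1 2 1 2 1 0]
  -> pairs=10 depth=3 groups=6 -> no
String 5 '[][[[[]]][][][][][[]]]': depth seq [1 0 1 2 3 4 3 2 1 2 1 2 1 2 1 2 1 2 3 2 1 0]
  -> pairs=11 depth=4 groups=2 -> no
String 6 '[[][[[]]][]][[][][]]': depth seq [1 2 1 2 3 4 3 2 1 2 1 0 1 2 1 2 1 2 1 0]
  -> pairs=10 depth=4 groups=2 -> no

Answer: no no yes no no no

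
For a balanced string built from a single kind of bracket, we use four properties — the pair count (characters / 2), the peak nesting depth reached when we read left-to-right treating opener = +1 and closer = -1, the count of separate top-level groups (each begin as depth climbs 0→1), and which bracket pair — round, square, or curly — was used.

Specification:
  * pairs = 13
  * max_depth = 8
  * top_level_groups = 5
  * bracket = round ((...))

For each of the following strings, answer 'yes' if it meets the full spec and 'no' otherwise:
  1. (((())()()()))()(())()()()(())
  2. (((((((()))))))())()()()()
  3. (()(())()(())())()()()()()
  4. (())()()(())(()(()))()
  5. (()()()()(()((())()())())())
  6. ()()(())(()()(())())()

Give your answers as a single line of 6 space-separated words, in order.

Answer: no yes no no no no

Derivation:
String 1 '(((())()()()))()(())()()()(())': depth seq [1 2 3 4 3 2 3 2 3 2 3 2 1 0 1 0 1 2 1 0 1 0 1 0 1 0 1 2 1 0]
  -> pairs=15 depth=4 groups=7 -> no
String 2 '(((((((()))))))())()()()()': depth seq [1 2 3 4 5 6 7 8 7 6 5 4 3 2 1 2 1 0 1 0 1 0 1 0 1 0]
  -> pairs=13 depth=8 groups=5 -> yes
String 3 '(()(())()(())())()()()()()': depth seq [1 2 1 2 3 2 1 2 1 2 3 2 1 2 1 0 1 0 1 0 1 0 1 0 1 0]
  -> pairs=13 depth=3 groups=6 -> no
String 4 '(())()()(())(()(()))()': depth seq [1 2 1 0 1 0 1 0 1 2 1 0 1 2 1 2 3 2 1 0 1 0]
  -> pairs=11 depth=3 groups=6 -> no
String 5 '(()()()()(()((())()())())())': depth seq [1 2 1 2 1 2 1 2 1 2 3 2 3 4 5 4 3 4 3 4 3 2 3 2 1 2 1 0]
  -> pairs=14 depth=5 groups=1 -> no
String 6 '()()(())(()()(())())()': depth seq [1 0 1 0 1 2 1 0 1 2 1 2 1 2 3 2 1 2 1 0 1 0]
  -> pairs=11 depth=3 groups=5 -> no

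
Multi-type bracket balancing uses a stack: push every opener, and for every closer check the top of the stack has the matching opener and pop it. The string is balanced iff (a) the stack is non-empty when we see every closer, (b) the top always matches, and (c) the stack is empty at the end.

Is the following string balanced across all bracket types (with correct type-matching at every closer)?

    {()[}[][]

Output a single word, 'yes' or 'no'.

Answer: no

Derivation:
pos 0: push '{'; stack = {
pos 1: push '('; stack = {(
pos 2: ')' matches '('; pop; stack = {
pos 3: push '['; stack = {[
pos 4: saw closer '}' but top of stack is '[' (expected ']') → INVALID
Verdict: type mismatch at position 4: '}' closes '[' → no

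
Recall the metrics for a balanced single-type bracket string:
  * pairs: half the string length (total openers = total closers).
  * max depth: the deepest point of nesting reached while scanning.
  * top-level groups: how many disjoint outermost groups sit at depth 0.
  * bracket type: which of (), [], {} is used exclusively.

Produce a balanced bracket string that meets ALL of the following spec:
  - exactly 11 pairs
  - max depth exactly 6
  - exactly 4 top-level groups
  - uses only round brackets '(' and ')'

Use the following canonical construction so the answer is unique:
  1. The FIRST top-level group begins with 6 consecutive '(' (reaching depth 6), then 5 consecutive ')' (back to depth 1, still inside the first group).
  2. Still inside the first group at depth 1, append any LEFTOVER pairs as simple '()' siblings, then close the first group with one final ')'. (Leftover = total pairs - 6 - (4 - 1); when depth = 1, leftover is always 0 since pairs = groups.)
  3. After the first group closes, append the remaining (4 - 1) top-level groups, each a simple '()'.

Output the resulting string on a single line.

Answer: (((((()))))()())()()()

Derivation:
Spec: pairs=11 depth=6 groups=4
Leftover pairs = 11 - 6 - (4-1) = 2
First group: deep chain of depth 6 + 2 sibling pairs
Remaining 3 groups: simple '()' each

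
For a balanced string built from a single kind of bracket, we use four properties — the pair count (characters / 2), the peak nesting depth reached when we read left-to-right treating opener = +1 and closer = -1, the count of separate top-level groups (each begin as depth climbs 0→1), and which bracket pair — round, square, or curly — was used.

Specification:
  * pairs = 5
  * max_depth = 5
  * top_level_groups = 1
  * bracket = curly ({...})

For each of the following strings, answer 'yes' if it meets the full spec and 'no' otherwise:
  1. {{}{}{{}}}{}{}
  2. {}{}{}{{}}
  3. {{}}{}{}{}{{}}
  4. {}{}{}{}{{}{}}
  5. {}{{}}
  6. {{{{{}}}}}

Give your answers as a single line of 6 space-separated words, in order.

Answer: no no no no no yes

Derivation:
String 1 '{{}{}{{}}}{}{}': depth seq [1 2 1 2 1 2 3 2 1 0 1 0 1 0]
  -> pairs=7 depth=3 groups=3 -> no
String 2 '{}{}{}{{}}': depth seq [1 0 1 0 1 0 1 2 1 0]
  -> pairs=5 depth=2 groups=4 -> no
String 3 '{{}}{}{}{}{{}}': depth seq [1 2 1 0 1 0 1 0 1 0 1 2 1 0]
  -> pairs=7 depth=2 groups=5 -> no
String 4 '{}{}{}{}{{}{}}': depth seq [1 0 1 0 1 0 1 0 1 2 1 2 1 0]
  -> pairs=7 depth=2 groups=5 -> no
String 5 '{}{{}}': depth seq [1 0 1 2 1 0]
  -> pairs=3 depth=2 groups=2 -> no
String 6 '{{{{{}}}}}': depth seq [1 2 3 4 5 4 3 2 1 0]
  -> pairs=5 depth=5 groups=1 -> yes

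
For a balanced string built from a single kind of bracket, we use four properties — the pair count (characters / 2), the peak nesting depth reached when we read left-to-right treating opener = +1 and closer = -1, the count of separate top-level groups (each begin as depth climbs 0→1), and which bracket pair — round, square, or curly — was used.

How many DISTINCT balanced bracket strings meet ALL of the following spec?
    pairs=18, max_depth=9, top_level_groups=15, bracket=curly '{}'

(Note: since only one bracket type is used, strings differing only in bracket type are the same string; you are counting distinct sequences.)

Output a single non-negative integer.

Answer: 0

Derivation:
Spec: pairs=18 depth=9 groups=15
Count(depth <= 9) = 950
Count(depth <= 8) = 950
Count(depth == 9) = 950 - 950 = 0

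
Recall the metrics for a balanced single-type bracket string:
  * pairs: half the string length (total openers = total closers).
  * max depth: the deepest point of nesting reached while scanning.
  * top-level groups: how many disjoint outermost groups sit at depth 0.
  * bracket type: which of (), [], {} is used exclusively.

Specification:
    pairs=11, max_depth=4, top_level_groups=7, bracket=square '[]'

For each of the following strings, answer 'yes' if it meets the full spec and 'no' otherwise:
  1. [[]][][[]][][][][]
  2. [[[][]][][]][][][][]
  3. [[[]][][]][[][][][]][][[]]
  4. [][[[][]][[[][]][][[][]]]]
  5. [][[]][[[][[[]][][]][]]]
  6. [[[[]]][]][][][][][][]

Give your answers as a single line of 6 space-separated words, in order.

String 1 '[[]][][[]][][][][]': depth seq [1 2 1 0 1 0 1 2 1 0 1 0 1 0 1 0 1 0]
  -> pairs=9 depth=2 groups=7 -> no
String 2 '[[[][]][][]][][][][]': depth seq [1 2 3 2 3 2 1 2 1 2 1 0 1 0 1 0 1 0 1 0]
  -> pairs=10 depth=3 groups=5 -> no
String 3 '[[[]][][]][[][][][]][][[]]': depth seq [1 2 3 2 1 2 1 2 1 0 1 2 1 2 1 2 1 2 1 0 1 0 1 2 1 0]
  -> pairs=13 depth=3 groups=4 -> no
String 4 '[][[[][]][[[][]][][[][]]]]': depth seq [1 0 1 2 3 2 3 2 1 2 3 4 3 4 3 2 3 2 3 4 3 4 3 2 1 0]
  -> pairs=13 depth=4 groups=2 -> no
String 5 '[][[]][[[][[[]][][]][]]]': depth seq [1 0 1 2 1 0 1 2 3 2 3 4 5 4 3 4 3 4 3 2 3 2 1 0]
  -> pairs=12 depth=5 groups=3 -> no
String 6 '[[[[]]][]][][][][][][]': depth seq [1 2 3 4 3 2 1 2 1 0 1 0 1 0 1 0 1 0 1 0 1 0]
  -> pairs=11 depth=4 groups=7 -> yes

Answer: no no no no no yes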